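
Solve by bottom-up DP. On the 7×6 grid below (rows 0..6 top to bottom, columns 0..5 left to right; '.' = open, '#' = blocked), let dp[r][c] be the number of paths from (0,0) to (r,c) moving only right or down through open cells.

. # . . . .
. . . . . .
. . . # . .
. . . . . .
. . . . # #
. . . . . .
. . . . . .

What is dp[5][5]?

r\c   0   1   2   3   4   5
  0   1   0   0   0   0   0
  1   1   1   1   1   1   1
  2   1   2   3   0   1   2
  3   1   3   6   6   7   9
  4   1   4  10  16   0   0
  5   1   5  15  31  31  31
  6   1   6  21  52  83 114

31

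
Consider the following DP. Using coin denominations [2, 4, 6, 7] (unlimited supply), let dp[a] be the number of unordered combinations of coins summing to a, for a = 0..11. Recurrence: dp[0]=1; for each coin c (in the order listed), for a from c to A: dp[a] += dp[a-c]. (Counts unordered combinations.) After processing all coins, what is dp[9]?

after  coin     0     1     2     3     4     5     6     7     8     9    10    11
          2     1     0     1     0     1     0     1     0     1     0     1     0
          4     1     0     1     0     2     0     2     0     3     0     3     0
          6     1     0     1     0     2     0     3     0     4     0     5     0
          7     1     0     1     0     2     0     3     1     4     1     5     2

1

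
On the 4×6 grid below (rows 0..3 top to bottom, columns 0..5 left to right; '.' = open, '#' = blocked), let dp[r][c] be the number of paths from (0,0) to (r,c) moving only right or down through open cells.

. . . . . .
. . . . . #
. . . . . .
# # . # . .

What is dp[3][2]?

r\c   0   1   2   3   4   5
  0   1   1   1   1   1   1
  1   1   2   3   4   5   0
  2   1   3   6  10  15  15
  3   0   0   6   0  15  30

6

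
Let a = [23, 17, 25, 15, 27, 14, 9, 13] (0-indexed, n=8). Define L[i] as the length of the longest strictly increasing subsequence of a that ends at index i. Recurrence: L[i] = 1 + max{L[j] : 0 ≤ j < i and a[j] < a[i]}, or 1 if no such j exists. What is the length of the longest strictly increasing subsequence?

3

   i    0    1    2    3    4    5    6    7
a[i]   23   17   25   15   27   14    9   13
L[i]    1    1    2    1    3    1    1    2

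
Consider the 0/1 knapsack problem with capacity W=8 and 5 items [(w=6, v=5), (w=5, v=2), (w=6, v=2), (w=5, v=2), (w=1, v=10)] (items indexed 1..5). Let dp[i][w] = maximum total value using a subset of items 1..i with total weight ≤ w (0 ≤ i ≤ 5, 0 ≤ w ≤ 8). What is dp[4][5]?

i\w   0   1   2   3   4   5   6   7   8
  0   0   0   0   0   0   0   0   0   0
  1   0   0   0   0   0   0   5   5   5
  2   0   0   0   0   0   2   5   5   5
  3   0   0   0   0   0   2   5   5   5
  4   0   0   0   0   0   2   5   5   5
  5   0  10  10  10  10  10  12  15  15

2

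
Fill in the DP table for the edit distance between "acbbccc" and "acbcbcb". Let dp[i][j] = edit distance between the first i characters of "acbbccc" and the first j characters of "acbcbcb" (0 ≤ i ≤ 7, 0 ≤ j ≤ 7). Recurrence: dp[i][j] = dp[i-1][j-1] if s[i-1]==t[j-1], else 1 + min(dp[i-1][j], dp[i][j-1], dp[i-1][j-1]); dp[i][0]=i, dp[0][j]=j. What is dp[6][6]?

2

   ''  a  c  b  c  b  c  b
''  0  1  2  3  4  5  6  7
 a  1  0  1  2  3  4  5  6
 c  2  1  0  1  2  3  4  5
 b  3  2  1  0  1  2  3  4
 b  4  3  2  1  1  1  2  3
 c  5  4  3  2  1  2  1  2
 c  6  5  4  3  2  2  2  2
 c  7  6  5  4  3  3  2  3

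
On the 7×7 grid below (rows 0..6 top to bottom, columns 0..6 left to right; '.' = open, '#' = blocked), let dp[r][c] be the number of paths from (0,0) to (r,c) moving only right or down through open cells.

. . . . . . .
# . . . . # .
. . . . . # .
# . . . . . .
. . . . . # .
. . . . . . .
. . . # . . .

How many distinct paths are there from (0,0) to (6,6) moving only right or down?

r\c   0   1   2   3   4   5   6
  0   1   1   1   1   1   1   1
  1   0   1   2   3   4   0   1
  2   0   1   3   6  10   0   1
  3   0   1   4  10  20  20  21
  4   0   1   5  15  35   0  21
  5   0   1   6  21  56  56  77
  6   0   1   7   0  56 112 189

189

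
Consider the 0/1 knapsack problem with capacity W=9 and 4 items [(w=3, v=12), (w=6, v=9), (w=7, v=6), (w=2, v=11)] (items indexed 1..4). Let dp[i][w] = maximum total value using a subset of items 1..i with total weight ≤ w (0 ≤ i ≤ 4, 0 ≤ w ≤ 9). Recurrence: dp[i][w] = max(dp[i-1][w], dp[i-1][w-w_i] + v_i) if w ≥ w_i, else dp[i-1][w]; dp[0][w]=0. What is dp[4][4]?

12

i\w   0   1   2   3   4   5   6   7   8   9
  0   0   0   0   0   0   0   0   0   0   0
  1   0   0   0  12  12  12  12  12  12  12
  2   0   0   0  12  12  12  12  12  12  21
  3   0   0   0  12  12  12  12  12  12  21
  4   0   0  11  12  12  23  23  23  23  23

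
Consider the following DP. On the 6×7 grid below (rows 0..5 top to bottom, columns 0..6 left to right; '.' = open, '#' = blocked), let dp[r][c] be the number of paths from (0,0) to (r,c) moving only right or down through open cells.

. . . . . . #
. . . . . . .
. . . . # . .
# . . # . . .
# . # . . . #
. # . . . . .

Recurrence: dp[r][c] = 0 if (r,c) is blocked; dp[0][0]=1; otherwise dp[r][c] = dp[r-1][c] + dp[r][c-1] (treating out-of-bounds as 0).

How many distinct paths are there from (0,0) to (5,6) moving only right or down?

r\c   0   1   2   3   4   5   6
  0   1   1   1   1   1   1   0
  1   1   2   3   4   5   6   6
  2   1   3   6  10   0   6  12
  3   0   3   9   0   0   6  18
  4   0   3   0   0   0   6   0
  5   0   0   0   0   0   6   6

6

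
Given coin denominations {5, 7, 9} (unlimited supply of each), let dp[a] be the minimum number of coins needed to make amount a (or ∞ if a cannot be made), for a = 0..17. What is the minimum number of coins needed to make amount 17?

3

 a  0  1  2  3  4  5  6  7  8  9 10 11 12 13 14 15 16 17
dp  0  -  -  -  -  1  -  1  -  1  2  -  2  -  2  3  2  3
(- denotes ∞ / unreachable)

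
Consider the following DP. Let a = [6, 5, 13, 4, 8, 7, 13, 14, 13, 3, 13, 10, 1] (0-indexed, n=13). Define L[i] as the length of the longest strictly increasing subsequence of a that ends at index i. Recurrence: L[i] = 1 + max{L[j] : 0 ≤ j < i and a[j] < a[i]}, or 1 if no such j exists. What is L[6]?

3

   i    0    1    2    3    4    5    6    7    8    9   10   11   12
a[i]    6    5   13    4    8    7   13   14   13    3   13   10    1
L[i]    1    1    2    1    2    2    3    4    3    1    3    3    1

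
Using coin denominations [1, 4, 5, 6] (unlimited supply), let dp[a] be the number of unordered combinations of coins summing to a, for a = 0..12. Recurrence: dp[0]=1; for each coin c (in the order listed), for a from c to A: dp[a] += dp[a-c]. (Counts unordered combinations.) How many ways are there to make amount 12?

11

after  coin     0     1     2     3     4     5     6     7     8     9    10    11    12
          1     1     1     1     1     1     1     1     1     1     1     1     1     1
          4     1     1     1     1     2     2     2     2     3     3     3     3     4
          5     1     1     1     1     2     3     3     3     4     5     6     6     7
          6     1     1     1     1     2     3     4     4     5     6     8     9    11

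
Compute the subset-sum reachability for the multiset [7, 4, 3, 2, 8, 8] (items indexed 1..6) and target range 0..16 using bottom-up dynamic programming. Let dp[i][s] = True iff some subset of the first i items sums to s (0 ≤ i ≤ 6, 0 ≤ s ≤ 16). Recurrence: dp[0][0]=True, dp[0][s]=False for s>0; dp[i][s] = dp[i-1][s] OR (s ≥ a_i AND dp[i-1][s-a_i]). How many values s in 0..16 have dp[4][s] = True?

14

i\s   0   1   2   3   4   5   6   7   8   9  10  11  12  13  14  15  16
  0   T   F   F   F   F   F   F   F   F   F   F   F   F   F   F   F   F
  1   T   F   F   F   F   F   F   T   F   F   F   F   F   F   F   F   F
  2   T   F   F   F   T   F   F   T   F   F   F   T   F   F   F   F   F
  3   T   F   F   T   T   F   F   T   F   F   T   T   F   F   T   F   F
  4   T   F   T   T   T   T   T   T   F   T   T   T   T   T   T   F   T
  5   T   F   T   T   T   T   T   T   T   T   T   T   T   T   T   T   T
  6   T   F   T   T   T   T   T   T   T   T   T   T   T   T   T   T   T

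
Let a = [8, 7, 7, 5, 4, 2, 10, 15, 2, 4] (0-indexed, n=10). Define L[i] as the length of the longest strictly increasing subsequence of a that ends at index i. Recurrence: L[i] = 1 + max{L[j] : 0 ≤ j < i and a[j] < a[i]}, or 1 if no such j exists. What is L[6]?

   i    0    1    2    3    4    5    6    7    8    9
a[i]    8    7    7    5    4    2   10   15    2    4
L[i]    1    1    1    1    1    1    2    3    1    2

2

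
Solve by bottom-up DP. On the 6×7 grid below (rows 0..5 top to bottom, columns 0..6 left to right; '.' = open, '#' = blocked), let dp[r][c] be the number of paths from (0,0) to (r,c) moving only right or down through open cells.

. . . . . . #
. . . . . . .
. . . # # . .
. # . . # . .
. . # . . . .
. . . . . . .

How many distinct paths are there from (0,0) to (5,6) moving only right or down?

56

r\c   0   1   2   3   4   5   6
  0   1   1   1   1   1   1   0
  1   1   2   3   4   5   6   6
  2   1   3   6   0   0   6  12
  3   1   0   6   6   0   6  18
  4   1   1   0   6   6  12  30
  5   1   2   2   8  14  26  56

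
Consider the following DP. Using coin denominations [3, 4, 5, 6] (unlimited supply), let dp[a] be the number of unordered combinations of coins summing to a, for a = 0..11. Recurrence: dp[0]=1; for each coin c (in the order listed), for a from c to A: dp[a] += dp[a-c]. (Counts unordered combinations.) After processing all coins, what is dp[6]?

after  coin     0     1     2     3     4     5     6     7     8     9    10    11
          3     1     0     0     1     0     0     1     0     0     1     0     0
          4     1     0     0     1     1     0     1     1     1     1     1     1
          5     1     0     0     1     1     1     1     1     2     2     2     2
          6     1     0     0     1     1     1     2     1     2     3     3     3

2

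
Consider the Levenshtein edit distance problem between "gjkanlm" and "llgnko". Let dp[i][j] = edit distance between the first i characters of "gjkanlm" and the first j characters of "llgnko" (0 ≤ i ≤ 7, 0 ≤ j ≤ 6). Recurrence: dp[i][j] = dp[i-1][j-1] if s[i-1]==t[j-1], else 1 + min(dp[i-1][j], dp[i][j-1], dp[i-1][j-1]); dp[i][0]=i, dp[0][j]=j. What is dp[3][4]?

4

   ''  l  l  g  n  k  o
''  0  1  2  3  4  5  6
 g  1  1  2  2  3  4  5
 j  2  2  2  3  3  4  5
 k  3  3  3  3  4  3  4
 a  4  4  4  4  4  4  4
 n  5  5  5  5  4  5  5
 l  6  5  5  6  5  5  6
 m  7  6  6  6  6  6  6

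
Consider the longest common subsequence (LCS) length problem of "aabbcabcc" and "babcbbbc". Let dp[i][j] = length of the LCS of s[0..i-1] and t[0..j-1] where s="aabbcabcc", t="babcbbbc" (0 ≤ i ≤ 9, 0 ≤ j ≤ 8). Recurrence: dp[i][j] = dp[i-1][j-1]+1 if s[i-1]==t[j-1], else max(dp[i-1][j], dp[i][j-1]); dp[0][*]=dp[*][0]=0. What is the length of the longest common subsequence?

   ''  b  a  b  c  b  b  b  c
''  0  0  0  0  0  0  0  0  0
 a  0  0  1  1  1  1  1  1  1
 a  0  0  1  1  1  1  1  1  1
 b  0  1  1  2  2  2  2  2  2
 b  0  1  1  2  2  3  3  3  3
 c  0  1  1  2  3  3  3  3  4
 a  0  1  2  2  3  3  3  3  4
 b  0  1  2  3  3  4  4  4  4
 c  0  1  2  3  4  4  4  4  5
 c  0  1  2  3  4  4  4  4  5

5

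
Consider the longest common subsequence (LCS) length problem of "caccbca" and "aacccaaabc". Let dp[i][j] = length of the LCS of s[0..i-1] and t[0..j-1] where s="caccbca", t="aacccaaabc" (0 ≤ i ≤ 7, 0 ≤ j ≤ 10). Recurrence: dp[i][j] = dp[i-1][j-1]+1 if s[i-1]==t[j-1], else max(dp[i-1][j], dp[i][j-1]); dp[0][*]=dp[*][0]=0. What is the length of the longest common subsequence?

   ''  a  a  c  c  c  a  a  a  b  c
''  0  0  0  0  0  0  0  0  0  0  0
 c  0  0  0  1  1  1  1  1  1  1  1
 a  0  1  1  1  1  1  2  2  2  2  2
 c  0  1  1  2  2  2  2  2  2  2  3
 c  0  1  1  2  3  3  3  3  3  3  3
 b  0  1  1  2  3  3  3  3  3  4  4
 c  0  1  1  2  3  4  4  4  4  4  5
 a  0  1  2  2  3  4  5  5  5  5  5

5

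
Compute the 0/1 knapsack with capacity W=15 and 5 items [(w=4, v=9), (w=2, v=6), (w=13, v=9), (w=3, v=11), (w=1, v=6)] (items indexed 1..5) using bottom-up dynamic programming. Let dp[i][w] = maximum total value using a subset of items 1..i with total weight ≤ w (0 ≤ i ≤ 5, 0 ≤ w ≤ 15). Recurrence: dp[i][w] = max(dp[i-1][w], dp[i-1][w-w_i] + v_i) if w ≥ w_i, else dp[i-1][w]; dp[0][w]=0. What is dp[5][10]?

32

i\w   0   1   2   3   4   5   6   7   8   9  10  11  12  13  14  15
  0   0   0   0   0   0   0   0   0   0   0   0   0   0   0   0   0
  1   0   0   0   0   9   9   9   9   9   9   9   9   9   9   9   9
  2   0   0   6   6   9   9  15  15  15  15  15  15  15  15  15  15
  3   0   0   6   6   9   9  15  15  15  15  15  15  15  15  15  15
  4   0   0   6  11  11  17  17  20  20  26  26  26  26  26  26  26
  5   0   6   6  12  17  17  23  23  26  26  32  32  32  32  32  32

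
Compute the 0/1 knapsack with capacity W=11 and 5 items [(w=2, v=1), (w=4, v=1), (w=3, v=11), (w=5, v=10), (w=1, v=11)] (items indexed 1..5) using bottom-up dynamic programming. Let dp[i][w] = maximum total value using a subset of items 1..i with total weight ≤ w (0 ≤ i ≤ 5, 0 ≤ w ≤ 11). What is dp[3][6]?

i\w   0   1   2   3   4   5   6   7   8   9  10  11
  0   0   0   0   0   0   0   0   0   0   0   0   0
  1   0   0   1   1   1   1   1   1   1   1   1   1
  2   0   0   1   1   1   1   2   2   2   2   2   2
  3   0   0   1  11  11  12  12  12  12  13  13  13
  4   0   0   1  11  11  12  12  12  21  21  22  22
  5   0  11  11  12  22  22  23  23  23  32  32  33

12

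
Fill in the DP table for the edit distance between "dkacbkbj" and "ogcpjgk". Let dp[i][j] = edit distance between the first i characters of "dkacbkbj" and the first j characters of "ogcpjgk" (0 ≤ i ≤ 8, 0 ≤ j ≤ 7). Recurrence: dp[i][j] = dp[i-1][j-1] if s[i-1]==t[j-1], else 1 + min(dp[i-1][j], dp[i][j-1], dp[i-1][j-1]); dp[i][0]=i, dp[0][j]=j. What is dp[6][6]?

6

   ''  o  g  c  p  j  g  k
''  0  1  2  3  4  5  6  7
 d  1  1  2  3  4  5  6  7
 k  2  2  2  3  4  5  6  6
 a  3  3  3  3  4  5  6  7
 c  4  4  4  3  4  5  6  7
 b  5  5  5  4  4  5  6  7
 k  6  6  6  5  5  5  6  6
 b  7  7  7  6  6  6  6  7
 j  8  8  8  7  7  6  7  7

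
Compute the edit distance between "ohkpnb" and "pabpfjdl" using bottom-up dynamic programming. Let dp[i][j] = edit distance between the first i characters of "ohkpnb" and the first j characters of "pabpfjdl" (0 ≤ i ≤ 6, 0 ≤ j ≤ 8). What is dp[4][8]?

7

   ''  p  a  b  p  f  j  d  l
''  0  1  2  3  4  5  6  7  8
 o  1  1  2  3  4  5  6  7  8
 h  2  2  2  3  4  5  6  7  8
 k  3  3  3  3  4  5  6  7  8
 p  4  3  4  4  3  4  5  6  7
 n  5  4  4  5  4  4  5  6  7
 b  6  5  5  4  5  5  5  6  7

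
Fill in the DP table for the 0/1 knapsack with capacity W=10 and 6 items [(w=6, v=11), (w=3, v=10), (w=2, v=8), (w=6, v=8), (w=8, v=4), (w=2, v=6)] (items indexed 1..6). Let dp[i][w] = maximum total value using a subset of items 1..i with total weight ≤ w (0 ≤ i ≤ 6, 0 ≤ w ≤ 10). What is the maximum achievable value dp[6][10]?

i\w   0   1   2   3   4   5   6   7   8   9  10
  0   0   0   0   0   0   0   0   0   0   0   0
  1   0   0   0   0   0   0  11  11  11  11  11
  2   0   0   0  10  10  10  11  11  11  21  21
  3   0   0   8  10  10  18  18  18  19  21  21
  4   0   0   8  10  10  18  18  18  19  21  21
  5   0   0   8  10  10  18  18  18  19  21  21
  6   0   0   8  10  14  18  18  24  24  24  25

25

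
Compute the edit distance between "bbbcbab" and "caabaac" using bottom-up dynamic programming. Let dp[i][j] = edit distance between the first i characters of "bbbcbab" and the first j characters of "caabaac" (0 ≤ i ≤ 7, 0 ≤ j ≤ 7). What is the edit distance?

   ''  c  a  a  b  a  a  c
''  0  1  2  3  4  5  6  7
 b  1  1  2  3  3  4  5  6
 b  2  2  2  3  3  4  5  6
 b  3  3  3  3  3  4  5  6
 c  4  3  4  4  4  4  5  5
 b  5  4  4  5  4  5  5  6
 a  6  5  4  4  5  4  5  6
 b  7  6  5  5  4  5  5  6

6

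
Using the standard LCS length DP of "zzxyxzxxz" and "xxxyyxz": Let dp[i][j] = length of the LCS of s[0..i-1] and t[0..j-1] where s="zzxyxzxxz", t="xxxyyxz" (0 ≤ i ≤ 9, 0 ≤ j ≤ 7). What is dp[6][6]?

   ''  x  x  x  y  y  x  z
''  0  0  0  0  0  0  0  0
 z  0  0  0  0  0  0  0  1
 z  0  0  0  0  0  0  0  1
 x  0  1  1  1  1  1  1  1
 y  0  1  1  1  2  2  2  2
 x  0  1  2  2  2  2  3  3
 z  0  1  2  2  2  2  3  4
 x  0  1  2  3  3  3  3  4
 x  0  1  2  3  3  3  4  4
 z  0  1  2  3  3  3  4  5

3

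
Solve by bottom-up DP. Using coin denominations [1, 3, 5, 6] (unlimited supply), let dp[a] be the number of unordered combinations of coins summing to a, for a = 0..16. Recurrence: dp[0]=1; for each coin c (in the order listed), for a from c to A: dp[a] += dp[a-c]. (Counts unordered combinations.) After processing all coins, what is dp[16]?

23

after  coin     0     1     2     3     4     5     6     7     8     9    10    11    12    13    14    15    16
          1     1     1     1     1     1     1     1     1     1     1     1     1     1     1     1     1     1
          3     1     1     1     2     2     2     3     3     3     4     4     4     5     5     5     6     6
          5     1     1     1     2     2     3     4     4     5     6     7     8     9    10    11    13    14
          6     1     1     1     2     2     3     5     5     6     8     9    11    14    15    17    21    23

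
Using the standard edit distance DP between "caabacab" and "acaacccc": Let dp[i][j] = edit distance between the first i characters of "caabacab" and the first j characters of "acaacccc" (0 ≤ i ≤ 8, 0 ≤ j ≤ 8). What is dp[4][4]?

2

   ''  a  c  a  a  c  c  c  c
''  0  1  2  3  4  5  6  7  8
 c  1  1  1  2  3  4  5  6  7
 a  2  1  2  1  2  3  4  5  6
 a  3  2  2  2  1  2  3  4  5
 b  4  3  3  3  2  2  3  4  5
 a  5  4  4  3  3  3  3  4  5
 c  6  5  4  4  4  3  3  3  4
 a  7  6  5  4  4  4  4  4  4
 b  8  7  6  5  5  5  5  5  5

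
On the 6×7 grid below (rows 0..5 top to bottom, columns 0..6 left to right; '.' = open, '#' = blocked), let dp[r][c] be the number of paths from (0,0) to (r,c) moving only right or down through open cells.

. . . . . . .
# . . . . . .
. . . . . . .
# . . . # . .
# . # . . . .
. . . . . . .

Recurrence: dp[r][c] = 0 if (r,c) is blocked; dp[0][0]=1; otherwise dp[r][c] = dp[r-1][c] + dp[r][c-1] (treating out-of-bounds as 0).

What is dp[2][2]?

3

r\c   0   1   2   3   4   5   6
  0   1   1   1   1   1   1   1
  1   0   1   2   3   4   5   6
  2   0   1   3   6  10  15  21
  3   0   1   4  10   0  15  36
  4   0   1   0  10  10  25  61
  5   0   1   1  11  21  46 107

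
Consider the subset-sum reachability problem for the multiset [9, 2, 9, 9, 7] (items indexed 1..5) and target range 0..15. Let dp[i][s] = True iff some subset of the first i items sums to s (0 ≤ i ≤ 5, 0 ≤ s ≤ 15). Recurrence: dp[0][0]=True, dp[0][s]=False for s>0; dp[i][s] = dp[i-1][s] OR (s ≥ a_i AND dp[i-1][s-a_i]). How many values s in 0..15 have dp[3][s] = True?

i\s   0   1   2   3   4   5   6   7   8   9  10  11  12  13  14  15
  0   T   F   F   F   F   F   F   F   F   F   F   F   F   F   F   F
  1   T   F   F   F   F   F   F   F   F   T   F   F   F   F   F   F
  2   T   F   T   F   F   F   F   F   F   T   F   T   F   F   F   F
  3   T   F   T   F   F   F   F   F   F   T   F   T   F   F   F   F
  4   T   F   T   F   F   F   F   F   F   T   F   T   F   F   F   F
  5   T   F   T   F   F   F   F   T   F   T   F   T   F   F   F   F

4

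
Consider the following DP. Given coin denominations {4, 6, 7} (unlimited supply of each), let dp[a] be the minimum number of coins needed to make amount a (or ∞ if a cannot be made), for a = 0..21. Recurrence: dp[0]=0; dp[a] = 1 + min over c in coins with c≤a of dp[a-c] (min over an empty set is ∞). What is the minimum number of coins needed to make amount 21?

3

 a  0  1  2  3  4  5  6  7  8  9 10 11 12 13 14 15 16 17 18 19 20 21
dp  0  -  -  -  1  -  1  1  2  -  2  2  2  2  2  3  3  3  3  3  3  3
(- denotes ∞ / unreachable)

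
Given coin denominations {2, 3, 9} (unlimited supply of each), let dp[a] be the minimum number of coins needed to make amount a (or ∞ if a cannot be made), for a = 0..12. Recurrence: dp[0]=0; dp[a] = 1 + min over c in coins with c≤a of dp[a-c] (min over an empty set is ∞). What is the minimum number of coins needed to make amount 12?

 a  0  1  2  3  4  5  6  7  8  9 10 11 12
dp  0  -  1  1  2  2  2  3  3  1  4  2  2
(- denotes ∞ / unreachable)

2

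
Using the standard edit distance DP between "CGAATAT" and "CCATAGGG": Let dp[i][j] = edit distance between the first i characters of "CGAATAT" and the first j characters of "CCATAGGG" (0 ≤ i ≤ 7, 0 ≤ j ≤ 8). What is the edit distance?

5

   ''  C  C  A  T  A  G  G  G
''  0  1  2  3  4  5  6  7  8
 C  1  0  1  2  3  4  5  6  7
 G  2  1  1  2  3  4  4  5  6
 A  3  2  2  1  2  3  4  5  6
 A  4  3  3  2  2  2  3  4  5
 T  5  4  4  3  2  3  3  4  5
 A  6  5  5  4  3  2  3  4  5
 T  7  6  6  5  4  3  3  4  5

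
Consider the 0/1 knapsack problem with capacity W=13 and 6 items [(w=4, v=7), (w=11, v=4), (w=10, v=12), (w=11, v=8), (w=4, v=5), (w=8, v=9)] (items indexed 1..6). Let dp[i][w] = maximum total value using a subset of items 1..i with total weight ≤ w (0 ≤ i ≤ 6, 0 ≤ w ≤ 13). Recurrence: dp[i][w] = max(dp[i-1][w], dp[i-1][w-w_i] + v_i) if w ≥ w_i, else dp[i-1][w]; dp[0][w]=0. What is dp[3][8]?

7

i\w   0   1   2   3   4   5   6   7   8   9  10  11  12  13
  0   0   0   0   0   0   0   0   0   0   0   0   0   0   0
  1   0   0   0   0   7   7   7   7   7   7   7   7   7   7
  2   0   0   0   0   7   7   7   7   7   7   7   7   7   7
  3   0   0   0   0   7   7   7   7   7   7  12  12  12  12
  4   0   0   0   0   7   7   7   7   7   7  12  12  12  12
  5   0   0   0   0   7   7   7   7  12  12  12  12  12  12
  6   0   0   0   0   7   7   7   7  12  12  12  12  16  16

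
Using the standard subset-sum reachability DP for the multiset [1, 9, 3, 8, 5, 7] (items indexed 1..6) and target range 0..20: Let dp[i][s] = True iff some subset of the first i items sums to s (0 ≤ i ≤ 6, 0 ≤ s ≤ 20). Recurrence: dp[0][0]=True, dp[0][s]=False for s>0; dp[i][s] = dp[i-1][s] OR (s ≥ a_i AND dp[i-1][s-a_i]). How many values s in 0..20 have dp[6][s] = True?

20

i\s   0   1   2   3   4   5   6   7   8   9  10  11  12  13  14  15  16  17  18  19  20
  0   T   F   F   F   F   F   F   F   F   F   F   F   F   F   F   F   F   F   F   F   F
  1   T   T   F   F   F   F   F   F   F   F   F   F   F   F   F   F   F   F   F   F   F
  2   T   T   F   F   F   F   F   F   F   T   T   F   F   F   F   F   F   F   F   F   F
  3   T   T   F   T   T   F   F   F   F   T   T   F   T   T   F   F   F   F   F   F   F
  4   T   T   F   T   T   F   F   F   T   T   T   T   T   T   F   F   F   T   T   F   T
  5   T   T   F   T   T   T   T   F   T   T   T   T   T   T   T   T   T   T   T   F   T
  6   T   T   F   T   T   T   T   T   T   T   T   T   T   T   T   T   T   T   T   T   T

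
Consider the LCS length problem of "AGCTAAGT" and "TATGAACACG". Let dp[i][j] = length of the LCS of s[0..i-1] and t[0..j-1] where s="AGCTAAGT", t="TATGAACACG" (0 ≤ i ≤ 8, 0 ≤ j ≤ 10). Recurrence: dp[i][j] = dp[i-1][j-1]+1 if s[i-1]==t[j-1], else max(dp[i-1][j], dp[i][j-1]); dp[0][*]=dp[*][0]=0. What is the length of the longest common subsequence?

5

   ''  T  A  T  G  A  A  C  A  C  G
''  0  0  0  0  0  0  0  0  0  0  0
 A  0  0  1  1  1  1  1  1  1  1  1
 G  0  0  1  1  2  2  2  2  2  2  2
 C  0  0  1  1  2  2  2  3  3  3  3
 T  0  1  1  2  2  2  2  3  3  3  3
 A  0  1  2  2  2  3  3  3  4  4  4
 A  0  1  2  2  2  3  4  4  4  4  4
 G  0  1  2  2  3  3  4  4  4  4  5
 T  0  1  2  3  3  3  4  4  4  4  5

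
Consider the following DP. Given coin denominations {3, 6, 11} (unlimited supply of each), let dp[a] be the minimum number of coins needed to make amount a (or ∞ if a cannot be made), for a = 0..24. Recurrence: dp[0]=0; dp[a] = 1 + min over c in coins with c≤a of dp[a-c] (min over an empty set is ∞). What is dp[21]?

4

 a  0  1  2  3  4  5  6  7  8  9 10 11 12 13 14 15 16 17 18 19 20 21 22 23 24
dp  0  -  -  1  -  -  1  -  -  2  -  1  2  -  2  3  -  2  3  -  3  4  2  3  4
(- denotes ∞ / unreachable)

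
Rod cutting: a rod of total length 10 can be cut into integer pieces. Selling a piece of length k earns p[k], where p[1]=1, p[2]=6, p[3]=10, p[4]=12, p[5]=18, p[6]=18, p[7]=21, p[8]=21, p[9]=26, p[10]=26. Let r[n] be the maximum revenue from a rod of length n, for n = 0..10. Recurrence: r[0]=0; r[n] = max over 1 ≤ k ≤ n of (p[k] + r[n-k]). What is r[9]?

   n    0    1    2    3    4    5    6    7    8    9   10
r[n]    0    1    6   10   12   18   20   24   28   30   36

30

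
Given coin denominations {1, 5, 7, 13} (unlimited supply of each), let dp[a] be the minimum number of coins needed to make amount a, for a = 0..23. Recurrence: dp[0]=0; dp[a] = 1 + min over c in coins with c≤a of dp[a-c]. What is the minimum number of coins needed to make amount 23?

3

 a  0  1  2  3  4  5  6  7  8  9 10 11 12 13 14 15 16 17 18 19 20 21 22 23
dp  0  1  2  3  4  1  2  1  2  3  2  3  2  1  2  3  4  3  2  3  2  3  4  3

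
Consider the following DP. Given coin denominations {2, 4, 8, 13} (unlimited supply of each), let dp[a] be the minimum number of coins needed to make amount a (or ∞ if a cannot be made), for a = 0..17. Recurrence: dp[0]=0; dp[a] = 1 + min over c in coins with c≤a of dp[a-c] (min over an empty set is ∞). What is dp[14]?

 a  0  1  2  3  4  5  6  7  8  9 10 11 12 13 14 15 16 17
dp  0  -  1  -  1  -  2  -  1  -  2  -  2  1  3  2  2  2
(- denotes ∞ / unreachable)

3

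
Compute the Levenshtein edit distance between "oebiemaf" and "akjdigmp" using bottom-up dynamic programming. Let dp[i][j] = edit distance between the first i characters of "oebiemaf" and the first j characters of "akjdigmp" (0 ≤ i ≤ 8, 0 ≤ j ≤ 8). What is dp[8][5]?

8

   ''  a  k  j  d  i  g  m  p
''  0  1  2  3  4  5  6  7  8
 o  1  1  2  3  4  5  6  7  8
 e  2  2  2  3  4  5  6  7  8
 b  3  3  3  3  4  5  6  7  8
 i  4  4  4  4  4  4  5  6  7
 e  5  5  5  5  5  5  5  6  7
 m  6  6  6  6  6  6  6  5  6
 a  7  6  7  7  7  7  7  6  6
 f  8  7  7  8  8  8  8  7  7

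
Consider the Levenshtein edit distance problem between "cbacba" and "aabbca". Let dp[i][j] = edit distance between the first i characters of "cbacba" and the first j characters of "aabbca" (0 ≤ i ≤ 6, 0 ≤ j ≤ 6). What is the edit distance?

4

   ''  a  a  b  b  c  a
''  0  1  2  3  4  5  6
 c  1  1  2  3  4  4  5
 b  2  2  2  2  3  4  5
 a  3  2  2  3  3  4  4
 c  4  3  3  3  4  3  4
 b  5  4  4  3  3  4  4
 a  6  5  4  4  4  4  4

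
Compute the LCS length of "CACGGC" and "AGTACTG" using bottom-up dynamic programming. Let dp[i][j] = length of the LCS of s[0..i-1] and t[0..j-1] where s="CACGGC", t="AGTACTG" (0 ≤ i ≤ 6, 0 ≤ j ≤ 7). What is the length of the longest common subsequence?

3

   ''  A  G  T  A  C  T  G
''  0  0  0  0  0  0  0  0
 C  0  0  0  0  0  1  1  1
 A  0  1  1  1  1  1  1  1
 C  0  1  1  1  1  2  2  2
 G  0  1  2  2  2  2  2  3
 G  0  1  2  2  2  2  2  3
 C  0  1  2  2  2  3  3  3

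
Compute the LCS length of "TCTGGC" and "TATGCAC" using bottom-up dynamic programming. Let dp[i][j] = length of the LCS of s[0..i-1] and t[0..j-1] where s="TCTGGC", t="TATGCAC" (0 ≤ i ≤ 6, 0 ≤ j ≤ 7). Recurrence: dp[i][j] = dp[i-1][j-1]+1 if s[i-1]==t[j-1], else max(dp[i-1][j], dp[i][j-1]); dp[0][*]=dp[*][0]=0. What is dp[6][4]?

   ''  T  A  T  G  C  A  C
''  0  0  0  0  0  0  0  0
 T  0  1  1  1  1  1  1  1
 C  0  1  1  1  1  2  2  2
 T  0  1  1  2  2  2  2  2
 G  0  1  1  2  3  3  3  3
 G  0  1  1  2  3  3  3  3
 C  0  1  1  2  3  4  4  4

3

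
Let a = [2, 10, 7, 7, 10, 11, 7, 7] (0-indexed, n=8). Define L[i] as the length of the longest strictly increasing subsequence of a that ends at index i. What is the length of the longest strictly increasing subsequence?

   i    0    1    2    3    4    5    6    7
a[i]    2   10    7    7   10   11    7    7
L[i]    1    2    2    2    3    4    2    2

4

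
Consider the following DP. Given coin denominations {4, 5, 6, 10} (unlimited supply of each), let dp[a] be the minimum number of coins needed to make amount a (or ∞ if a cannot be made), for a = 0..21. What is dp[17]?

 a  0  1  2  3  4  5  6  7  8  9 10 11 12 13 14 15 16 17 18 19 20 21
dp  0  -  -  -  1  1  1  -  2  2  1  2  2  3  2  2  2  3  3  3  2  3
(- denotes ∞ / unreachable)

3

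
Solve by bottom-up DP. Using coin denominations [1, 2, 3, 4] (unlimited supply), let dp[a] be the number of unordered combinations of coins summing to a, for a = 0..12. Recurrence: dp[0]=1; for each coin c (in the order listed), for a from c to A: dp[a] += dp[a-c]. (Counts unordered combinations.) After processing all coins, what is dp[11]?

27

after  coin     0     1     2     3     4     5     6     7     8     9    10    11    12
          1     1     1     1     1     1     1     1     1     1     1     1     1     1
          2     1     1     2     2     3     3     4     4     5     5     6     6     7
          3     1     1     2     3     4     5     7     8    10    12    14    16    19
          4     1     1     2     3     5     6     9    11    15    18    23    27    34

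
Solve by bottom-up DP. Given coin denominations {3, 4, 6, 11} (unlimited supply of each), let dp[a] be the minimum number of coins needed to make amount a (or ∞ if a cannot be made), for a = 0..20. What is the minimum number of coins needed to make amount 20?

 a  0  1  2  3  4  5  6  7  8  9 10 11 12 13 14 15 16 17 18 19 20
dp  0  -  -  1  1  -  1  2  2  2  2  1  2  3  2  2  3  2  3  3  3
(- denotes ∞ / unreachable)

3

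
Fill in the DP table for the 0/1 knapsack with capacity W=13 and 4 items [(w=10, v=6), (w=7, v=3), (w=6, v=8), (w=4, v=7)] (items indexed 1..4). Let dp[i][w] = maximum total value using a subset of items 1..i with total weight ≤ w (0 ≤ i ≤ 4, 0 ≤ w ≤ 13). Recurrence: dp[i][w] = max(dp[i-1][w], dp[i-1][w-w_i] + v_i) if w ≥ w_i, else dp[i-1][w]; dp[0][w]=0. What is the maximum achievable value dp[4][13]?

15

i\w   0   1   2   3   4   5   6   7   8   9  10  11  12  13
  0   0   0   0   0   0   0   0   0   0   0   0   0   0   0
  1   0   0   0   0   0   0   0   0   0   0   6   6   6   6
  2   0   0   0   0   0   0   0   3   3   3   6   6   6   6
  3   0   0   0   0   0   0   8   8   8   8   8   8   8  11
  4   0   0   0   0   7   7   8   8   8   8  15  15  15  15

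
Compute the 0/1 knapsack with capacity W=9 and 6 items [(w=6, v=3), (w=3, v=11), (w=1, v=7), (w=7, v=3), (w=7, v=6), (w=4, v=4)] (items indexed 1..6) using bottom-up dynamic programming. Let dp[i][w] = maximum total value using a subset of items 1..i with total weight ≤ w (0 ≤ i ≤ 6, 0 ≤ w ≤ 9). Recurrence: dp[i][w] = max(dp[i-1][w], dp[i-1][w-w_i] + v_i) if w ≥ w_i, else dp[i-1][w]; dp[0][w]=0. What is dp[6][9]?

22

i\w   0   1   2   3   4   5   6   7   8   9
  0   0   0   0   0   0   0   0   0   0   0
  1   0   0   0   0   0   0   3   3   3   3
  2   0   0   0  11  11  11  11  11  11  14
  3   0   7   7  11  18  18  18  18  18  18
  4   0   7   7  11  18  18  18  18  18  18
  5   0   7   7  11  18  18  18  18  18  18
  6   0   7   7  11  18  18  18  18  22  22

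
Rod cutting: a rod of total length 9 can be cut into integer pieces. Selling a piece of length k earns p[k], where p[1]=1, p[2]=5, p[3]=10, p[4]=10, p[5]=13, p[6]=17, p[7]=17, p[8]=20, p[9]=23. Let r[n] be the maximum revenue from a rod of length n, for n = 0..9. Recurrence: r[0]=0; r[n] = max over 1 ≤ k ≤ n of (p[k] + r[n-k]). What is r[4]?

   n    0    1    2    3    4    5    6    7    8    9
r[n]    0    1    5   10   11   15   20   21   25   30

11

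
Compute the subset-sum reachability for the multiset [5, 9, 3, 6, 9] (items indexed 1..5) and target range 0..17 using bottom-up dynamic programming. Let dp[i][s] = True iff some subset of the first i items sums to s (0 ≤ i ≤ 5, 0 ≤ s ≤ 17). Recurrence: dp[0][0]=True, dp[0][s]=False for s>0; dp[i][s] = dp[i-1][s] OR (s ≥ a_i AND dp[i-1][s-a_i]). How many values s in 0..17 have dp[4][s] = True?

i\s   0   1   2   3   4   5   6   7   8   9  10  11  12  13  14  15  16  17
  0   T   F   F   F   F   F   F   F   F   F   F   F   F   F   F   F   F   F
  1   T   F   F   F   F   T   F   F   F   F   F   F   F   F   F   F   F   F
  2   T   F   F   F   F   T   F   F   F   T   F   F   F   F   T   F   F   F
  3   T   F   F   T   F   T   F   F   T   T   F   F   T   F   T   F   F   T
  4   T   F   F   T   F   T   T   F   T   T   F   T   T   F   T   T   F   T
  5   T   F   F   T   F   T   T   F   T   T   F   T   T   F   T   T   F   T

11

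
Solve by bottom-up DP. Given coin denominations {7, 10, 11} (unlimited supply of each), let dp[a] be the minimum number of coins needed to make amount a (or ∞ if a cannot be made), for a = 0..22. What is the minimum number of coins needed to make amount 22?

2

 a  0  1  2  3  4  5  6  7  8  9 10 11 12 13 14 15 16 17 18 19 20 21 22
dp  0  -  -  -  -  -  -  1  -  -  1  1  -  -  2  -  -  2  2  -  2  2  2
(- denotes ∞ / unreachable)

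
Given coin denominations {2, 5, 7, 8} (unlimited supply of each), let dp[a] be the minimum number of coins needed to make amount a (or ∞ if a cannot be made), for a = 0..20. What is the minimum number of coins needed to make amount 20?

 a  0  1  2  3  4  5  6  7  8  9 10 11 12 13 14 15 16 17 18 19 20
dp  0  -  1  -  2  1  3  1  1  2  2  3  2  2  2  2  2  3  3  3  3
(- denotes ∞ / unreachable)

3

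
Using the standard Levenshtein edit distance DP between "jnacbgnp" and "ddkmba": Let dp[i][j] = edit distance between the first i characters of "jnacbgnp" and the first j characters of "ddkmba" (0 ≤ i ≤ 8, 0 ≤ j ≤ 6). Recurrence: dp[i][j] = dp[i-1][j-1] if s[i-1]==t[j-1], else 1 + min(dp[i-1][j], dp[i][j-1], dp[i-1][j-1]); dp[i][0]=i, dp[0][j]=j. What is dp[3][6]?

   ''  d  d  k  m  b  a
''  0  1  2  3  4  5  6
 j  1  1  2  3  4  5  6
 n  2  2  2  3  4  5  6
 a  3  3  3  3  4  5  5
 c  4  4  4  4  4  5  6
 b  5  5  5  5  5  4  5
 g  6  6  6  6  6  5  5
 n  7  7  7  7  7  6  6
 p  8  8  8  8  8  7  7

5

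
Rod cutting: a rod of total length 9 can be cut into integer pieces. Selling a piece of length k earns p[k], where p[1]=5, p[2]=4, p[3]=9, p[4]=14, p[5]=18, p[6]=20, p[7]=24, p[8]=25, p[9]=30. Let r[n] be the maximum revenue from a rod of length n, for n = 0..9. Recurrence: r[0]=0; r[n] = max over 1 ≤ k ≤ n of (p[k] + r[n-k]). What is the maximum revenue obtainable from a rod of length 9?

   n    0    1    2    3    4    5    6    7    8    9
r[n]    0    5   10   15   20   25   30   35   40   45

45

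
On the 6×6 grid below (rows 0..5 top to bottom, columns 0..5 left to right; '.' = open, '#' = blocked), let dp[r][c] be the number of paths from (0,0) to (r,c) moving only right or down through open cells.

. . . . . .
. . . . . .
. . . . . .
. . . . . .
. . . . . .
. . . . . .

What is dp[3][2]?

r\c   0   1   2   3   4   5
  0   1   1   1   1   1   1
  1   1   2   3   4   5   6
  2   1   3   6  10  15  21
  3   1   4  10  20  35  56
  4   1   5  15  35  70 126
  5   1   6  21  56 126 252

10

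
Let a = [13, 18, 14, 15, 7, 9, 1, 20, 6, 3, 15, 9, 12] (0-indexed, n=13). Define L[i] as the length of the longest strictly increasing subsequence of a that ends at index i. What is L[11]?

   i    0    1    2    3    4    5    6    7    8    9   10   11   12
a[i]   13   18   14   15    7    9    1   20    6    3   15    9   12
L[i]    1    2    2    3    1    2    1    4    2    2    3    3    4

3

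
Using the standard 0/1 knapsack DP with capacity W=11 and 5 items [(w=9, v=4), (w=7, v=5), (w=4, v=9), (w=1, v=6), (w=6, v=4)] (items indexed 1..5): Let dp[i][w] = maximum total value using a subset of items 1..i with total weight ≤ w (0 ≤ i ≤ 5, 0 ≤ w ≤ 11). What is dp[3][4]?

i\w   0   1   2   3   4   5   6   7   8   9  10  11
  0   0   0   0   0   0   0   0   0   0   0   0   0
  1   0   0   0   0   0   0   0   0   0   4   4   4
  2   0   0   0   0   0   0   0   5   5   5   5   5
  3   0   0   0   0   9   9   9   9   9   9   9  14
  4   0   6   6   6   9  15  15  15  15  15  15  15
  5   0   6   6   6   9  15  15  15  15  15  15  19

9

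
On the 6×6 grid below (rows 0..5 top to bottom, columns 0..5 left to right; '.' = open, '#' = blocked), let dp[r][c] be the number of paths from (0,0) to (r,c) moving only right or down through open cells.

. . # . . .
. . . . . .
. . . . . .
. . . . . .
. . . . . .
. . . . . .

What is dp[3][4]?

25

r\c   0   1   2   3   4   5
  0   1   1   0   0   0   0
  1   1   2   2   2   2   2
  2   1   3   5   7   9  11
  3   1   4   9  16  25  36
  4   1   5  14  30  55  91
  5   1   6  20  50 105 196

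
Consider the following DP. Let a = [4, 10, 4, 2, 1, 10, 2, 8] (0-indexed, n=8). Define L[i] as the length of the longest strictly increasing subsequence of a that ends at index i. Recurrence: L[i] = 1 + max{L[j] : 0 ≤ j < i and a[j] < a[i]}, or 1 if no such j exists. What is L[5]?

2

   i    0    1    2    3    4    5    6    7
a[i]    4   10    4    2    1   10    2    8
L[i]    1    2    1    1    1    2    2    3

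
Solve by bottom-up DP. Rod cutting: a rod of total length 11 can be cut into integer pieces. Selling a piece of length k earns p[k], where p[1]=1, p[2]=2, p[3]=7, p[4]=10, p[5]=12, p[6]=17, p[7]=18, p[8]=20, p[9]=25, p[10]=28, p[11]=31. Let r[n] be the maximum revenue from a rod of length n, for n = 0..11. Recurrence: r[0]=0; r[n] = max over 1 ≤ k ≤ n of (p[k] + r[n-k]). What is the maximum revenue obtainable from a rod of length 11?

31

   n    0    1    2    3    4    5    6    7    8    9   10   11
r[n]    0    1    2    7   10   12   17   18   20   25   28   31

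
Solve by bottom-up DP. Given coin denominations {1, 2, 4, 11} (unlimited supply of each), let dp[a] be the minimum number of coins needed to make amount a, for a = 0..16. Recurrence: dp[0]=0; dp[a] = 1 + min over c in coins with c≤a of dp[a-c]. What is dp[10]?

 a  0  1  2  3  4  5  6  7  8  9 10 11 12 13 14 15 16
dp  0  1  1  2  1  2  2  3  2  3  3  1  2  2  3  2  3

3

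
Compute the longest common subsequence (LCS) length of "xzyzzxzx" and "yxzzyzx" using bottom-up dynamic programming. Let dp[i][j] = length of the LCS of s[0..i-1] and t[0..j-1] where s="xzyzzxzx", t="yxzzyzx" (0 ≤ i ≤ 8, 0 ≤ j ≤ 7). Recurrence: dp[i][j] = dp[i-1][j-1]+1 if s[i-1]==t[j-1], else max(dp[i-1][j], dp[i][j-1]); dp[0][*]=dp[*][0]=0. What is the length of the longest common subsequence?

   ''  y  x  z  z  y  z  x
''  0  0  0  0  0  0  0  0
 x  0  0  1  1  1  1  1  1
 z  0  0  1  2  2  2  2  2
 y  0  1  1  2  2  3  3  3
 z  0  1  1  2  3  3  4  4
 z  0  1  1  2  3  3  4  4
 x  0  1  2  2  3  3  4  5
 z  0  1  2  3  3  3  4  5
 x  0  1  2  3  3  3  4  5

5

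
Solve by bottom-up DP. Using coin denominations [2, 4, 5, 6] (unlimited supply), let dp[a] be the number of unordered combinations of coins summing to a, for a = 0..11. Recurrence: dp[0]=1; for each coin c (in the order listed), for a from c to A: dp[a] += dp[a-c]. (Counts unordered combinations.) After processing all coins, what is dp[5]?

after  coin     0     1     2     3     4     5     6     7     8     9    10    11
          2     1     0     1     0     1     0     1     0     1     0     1     0
          4     1     0     1     0     2     0     2     0     3     0     3     0
          5     1     0     1     0     2     1     2     1     3     2     4     2
          6     1     0     1     0     2     1     3     1     4     2     6     3

1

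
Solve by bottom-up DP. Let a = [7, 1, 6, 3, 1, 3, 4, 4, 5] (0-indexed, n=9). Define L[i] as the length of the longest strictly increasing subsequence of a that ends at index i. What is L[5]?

2

   i    0    1    2    3    4    5    6    7    8
a[i]    7    1    6    3    1    3    4    4    5
L[i]    1    1    2    2    1    2    3    3    4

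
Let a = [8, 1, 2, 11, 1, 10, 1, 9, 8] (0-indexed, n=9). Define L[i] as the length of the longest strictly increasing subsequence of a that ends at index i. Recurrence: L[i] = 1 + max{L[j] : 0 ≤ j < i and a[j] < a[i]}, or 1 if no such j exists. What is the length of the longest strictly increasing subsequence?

   i    0    1    2    3    4    5    6    7    8
a[i]    8    1    2   11    1   10    1    9    8
L[i]    1    1    2    3    1    3    1    3    3

3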